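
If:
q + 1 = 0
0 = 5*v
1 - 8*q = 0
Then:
No Solution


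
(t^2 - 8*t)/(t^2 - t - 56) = t/(t + 7)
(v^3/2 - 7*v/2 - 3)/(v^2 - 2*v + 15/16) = 8*(v^3 - 7*v - 6)/(16*v^2 - 32*v + 15)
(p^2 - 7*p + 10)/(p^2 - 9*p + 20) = (p - 2)/(p - 4)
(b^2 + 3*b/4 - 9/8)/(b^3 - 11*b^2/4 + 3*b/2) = (b + 3/2)/(b*(b - 2))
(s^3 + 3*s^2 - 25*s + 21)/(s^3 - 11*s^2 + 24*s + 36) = (s^3 + 3*s^2 - 25*s + 21)/(s^3 - 11*s^2 + 24*s + 36)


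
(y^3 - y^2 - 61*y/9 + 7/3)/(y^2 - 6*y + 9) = (y^2 + 2*y - 7/9)/(y - 3)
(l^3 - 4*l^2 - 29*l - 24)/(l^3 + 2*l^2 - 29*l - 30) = (l^2 - 5*l - 24)/(l^2 + l - 30)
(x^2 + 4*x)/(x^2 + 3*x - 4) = x/(x - 1)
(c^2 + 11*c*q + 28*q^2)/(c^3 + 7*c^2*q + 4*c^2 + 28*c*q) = (c + 4*q)/(c*(c + 4))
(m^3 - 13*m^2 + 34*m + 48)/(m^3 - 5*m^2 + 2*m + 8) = (m^2 - 14*m + 48)/(m^2 - 6*m + 8)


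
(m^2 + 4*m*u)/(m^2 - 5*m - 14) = m*(m + 4*u)/(m^2 - 5*m - 14)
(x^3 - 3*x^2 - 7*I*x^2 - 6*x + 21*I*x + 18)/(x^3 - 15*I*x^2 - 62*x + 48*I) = (x - 3)/(x - 8*I)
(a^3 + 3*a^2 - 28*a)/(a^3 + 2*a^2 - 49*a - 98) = a*(a - 4)/(a^2 - 5*a - 14)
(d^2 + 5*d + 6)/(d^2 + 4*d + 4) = (d + 3)/(d + 2)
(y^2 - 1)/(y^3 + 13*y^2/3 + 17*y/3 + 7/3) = 3*(y - 1)/(3*y^2 + 10*y + 7)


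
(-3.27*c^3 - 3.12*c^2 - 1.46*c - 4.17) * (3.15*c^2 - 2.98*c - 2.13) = -10.3005*c^5 - 0.0833999999999993*c^4 + 11.6637*c^3 - 2.1391*c^2 + 15.5364*c + 8.8821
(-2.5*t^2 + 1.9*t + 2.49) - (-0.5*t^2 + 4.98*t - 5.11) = -2.0*t^2 - 3.08*t + 7.6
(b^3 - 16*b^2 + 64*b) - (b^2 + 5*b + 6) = b^3 - 17*b^2 + 59*b - 6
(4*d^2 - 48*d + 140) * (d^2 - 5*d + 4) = 4*d^4 - 68*d^3 + 396*d^2 - 892*d + 560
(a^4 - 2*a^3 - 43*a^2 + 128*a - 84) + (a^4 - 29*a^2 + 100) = 2*a^4 - 2*a^3 - 72*a^2 + 128*a + 16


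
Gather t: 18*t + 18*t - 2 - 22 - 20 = 36*t - 44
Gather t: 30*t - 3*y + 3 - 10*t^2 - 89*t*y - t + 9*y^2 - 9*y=-10*t^2 + t*(29 - 89*y) + 9*y^2 - 12*y + 3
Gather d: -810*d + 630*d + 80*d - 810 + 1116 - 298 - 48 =-100*d - 40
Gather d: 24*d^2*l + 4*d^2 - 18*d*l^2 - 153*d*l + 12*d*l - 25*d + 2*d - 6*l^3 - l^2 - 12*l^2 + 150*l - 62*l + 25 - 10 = d^2*(24*l + 4) + d*(-18*l^2 - 141*l - 23) - 6*l^3 - 13*l^2 + 88*l + 15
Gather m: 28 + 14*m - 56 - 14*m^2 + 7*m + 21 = -14*m^2 + 21*m - 7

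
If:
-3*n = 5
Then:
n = -5/3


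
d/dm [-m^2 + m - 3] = 1 - 2*m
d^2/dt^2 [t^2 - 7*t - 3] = 2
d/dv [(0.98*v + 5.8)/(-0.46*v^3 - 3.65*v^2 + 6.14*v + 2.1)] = (0.9016*v^3 + 11.581*v^2 + 42.34*v - 33.554)/(0.2116*v^6 + 3.358*v^5 + 7.6737*v^4 - 46.754*v^3 + 22.3696*v^2 + 25.788*v + 4.41)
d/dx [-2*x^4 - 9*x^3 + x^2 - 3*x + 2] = -8*x^3 - 27*x^2 + 2*x - 3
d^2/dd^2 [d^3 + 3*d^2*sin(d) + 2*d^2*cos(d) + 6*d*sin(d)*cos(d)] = -3*d^2*sin(d) - 2*d^2*cos(d) - 8*d*sin(d) - 12*d*sin(2*d) + 12*d*cos(d) + 6*d + 6*sin(d) + 4*cos(d) + 12*cos(2*d)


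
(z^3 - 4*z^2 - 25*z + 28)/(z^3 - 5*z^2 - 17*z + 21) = (z + 4)/(z + 3)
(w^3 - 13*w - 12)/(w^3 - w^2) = (w^3 - 13*w - 12)/(w^2*(w - 1))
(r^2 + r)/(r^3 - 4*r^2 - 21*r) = (r + 1)/(r^2 - 4*r - 21)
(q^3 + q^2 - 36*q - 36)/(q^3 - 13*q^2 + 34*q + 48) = (q + 6)/(q - 8)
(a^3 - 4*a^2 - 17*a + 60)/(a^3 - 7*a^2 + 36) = (a^2 - a - 20)/(a^2 - 4*a - 12)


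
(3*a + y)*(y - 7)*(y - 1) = 3*a*y^2 - 24*a*y + 21*a + y^3 - 8*y^2 + 7*y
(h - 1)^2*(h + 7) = h^3 + 5*h^2 - 13*h + 7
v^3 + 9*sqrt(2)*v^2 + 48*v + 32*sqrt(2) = (v + sqrt(2))*(v + 4*sqrt(2))^2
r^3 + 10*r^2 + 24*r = r*(r + 4)*(r + 6)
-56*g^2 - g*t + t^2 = (-8*g + t)*(7*g + t)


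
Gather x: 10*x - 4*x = 6*x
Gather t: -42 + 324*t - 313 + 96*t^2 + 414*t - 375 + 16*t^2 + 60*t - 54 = 112*t^2 + 798*t - 784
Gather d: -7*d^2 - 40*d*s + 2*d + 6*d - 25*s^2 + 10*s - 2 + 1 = -7*d^2 + d*(8 - 40*s) - 25*s^2 + 10*s - 1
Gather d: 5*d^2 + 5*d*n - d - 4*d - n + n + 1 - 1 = 5*d^2 + d*(5*n - 5)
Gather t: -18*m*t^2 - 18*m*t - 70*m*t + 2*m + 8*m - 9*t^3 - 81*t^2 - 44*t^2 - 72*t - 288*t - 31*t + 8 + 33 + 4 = 10*m - 9*t^3 + t^2*(-18*m - 125) + t*(-88*m - 391) + 45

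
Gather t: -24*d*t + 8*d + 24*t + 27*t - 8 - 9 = 8*d + t*(51 - 24*d) - 17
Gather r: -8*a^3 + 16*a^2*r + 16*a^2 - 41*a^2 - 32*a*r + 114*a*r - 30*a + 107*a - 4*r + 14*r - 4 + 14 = -8*a^3 - 25*a^2 + 77*a + r*(16*a^2 + 82*a + 10) + 10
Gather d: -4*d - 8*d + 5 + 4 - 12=-12*d - 3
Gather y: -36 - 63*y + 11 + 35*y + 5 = -28*y - 20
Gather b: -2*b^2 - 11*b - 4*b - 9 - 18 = -2*b^2 - 15*b - 27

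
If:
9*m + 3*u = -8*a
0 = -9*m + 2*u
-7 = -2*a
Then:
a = 7/2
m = -56/45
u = -28/5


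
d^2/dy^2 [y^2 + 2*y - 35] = 2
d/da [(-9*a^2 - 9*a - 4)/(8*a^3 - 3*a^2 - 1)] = 3*(24*a^4 + 48*a^3 + 23*a^2 - 2*a + 3)/(64*a^6 - 48*a^5 + 9*a^4 - 16*a^3 + 6*a^2 + 1)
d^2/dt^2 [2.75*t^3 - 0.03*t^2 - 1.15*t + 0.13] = 16.5*t - 0.06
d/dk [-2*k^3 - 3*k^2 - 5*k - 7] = -6*k^2 - 6*k - 5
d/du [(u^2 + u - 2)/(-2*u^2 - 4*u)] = -1/(2*u^2)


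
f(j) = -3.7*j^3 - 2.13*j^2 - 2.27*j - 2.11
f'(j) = -11.1*j^2 - 4.26*j - 2.27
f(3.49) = -193.26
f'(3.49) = -152.34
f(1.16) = -13.38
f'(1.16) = -22.15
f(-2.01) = 23.89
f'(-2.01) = -38.55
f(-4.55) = 312.65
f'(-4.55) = -212.68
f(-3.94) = 200.07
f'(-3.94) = -157.80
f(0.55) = -4.62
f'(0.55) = -7.97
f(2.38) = -69.46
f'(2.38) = -75.28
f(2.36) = -67.96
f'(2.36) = -74.15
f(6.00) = -891.61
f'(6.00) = -427.43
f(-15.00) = 12040.19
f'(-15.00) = -2435.87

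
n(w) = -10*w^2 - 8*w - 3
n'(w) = -20*w - 8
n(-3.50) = -97.50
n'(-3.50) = 62.00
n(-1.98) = -26.36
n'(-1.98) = 31.60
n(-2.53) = -46.77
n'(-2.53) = 42.60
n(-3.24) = -82.06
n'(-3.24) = 56.80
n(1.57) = -40.21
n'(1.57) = -39.40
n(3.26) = -135.36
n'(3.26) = -73.20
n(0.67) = -12.85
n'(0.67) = -21.40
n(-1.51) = -13.72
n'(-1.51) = 22.20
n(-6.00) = -315.00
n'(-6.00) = 112.00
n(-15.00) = -2133.00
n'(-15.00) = 292.00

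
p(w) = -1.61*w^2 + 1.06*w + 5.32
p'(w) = 1.06 - 3.22*w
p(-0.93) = 2.94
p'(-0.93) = 4.05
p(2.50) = -2.09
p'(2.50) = -6.99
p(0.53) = 5.43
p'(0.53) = -0.65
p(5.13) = -31.61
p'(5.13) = -15.46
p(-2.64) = -8.70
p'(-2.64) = 9.56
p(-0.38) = 4.68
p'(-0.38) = 2.28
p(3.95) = -15.61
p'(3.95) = -11.66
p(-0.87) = 3.18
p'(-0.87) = 3.86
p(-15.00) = -372.83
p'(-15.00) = 49.36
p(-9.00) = -134.63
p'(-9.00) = 30.04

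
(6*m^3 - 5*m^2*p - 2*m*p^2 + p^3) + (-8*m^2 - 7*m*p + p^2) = 6*m^3 - 5*m^2*p - 8*m^2 - 2*m*p^2 - 7*m*p + p^3 + p^2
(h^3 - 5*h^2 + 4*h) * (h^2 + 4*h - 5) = h^5 - h^4 - 21*h^3 + 41*h^2 - 20*h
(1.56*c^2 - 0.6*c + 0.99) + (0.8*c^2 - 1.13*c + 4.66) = 2.36*c^2 - 1.73*c + 5.65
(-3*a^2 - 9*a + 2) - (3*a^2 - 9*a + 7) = -6*a^2 - 5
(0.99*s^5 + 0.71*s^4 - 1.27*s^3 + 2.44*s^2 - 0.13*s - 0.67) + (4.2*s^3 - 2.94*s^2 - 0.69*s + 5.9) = 0.99*s^5 + 0.71*s^4 + 2.93*s^3 - 0.5*s^2 - 0.82*s + 5.23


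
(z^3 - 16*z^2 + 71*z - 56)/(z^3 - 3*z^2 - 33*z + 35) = (z - 8)/(z + 5)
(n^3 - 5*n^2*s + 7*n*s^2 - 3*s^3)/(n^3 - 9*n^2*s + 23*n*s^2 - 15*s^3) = (-n + s)/(-n + 5*s)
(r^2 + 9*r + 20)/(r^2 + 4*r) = (r + 5)/r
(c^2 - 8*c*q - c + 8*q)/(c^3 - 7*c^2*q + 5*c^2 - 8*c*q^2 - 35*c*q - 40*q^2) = (c - 1)/(c^2 + c*q + 5*c + 5*q)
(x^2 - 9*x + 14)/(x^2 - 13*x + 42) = (x - 2)/(x - 6)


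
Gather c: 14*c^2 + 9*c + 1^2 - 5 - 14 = 14*c^2 + 9*c - 18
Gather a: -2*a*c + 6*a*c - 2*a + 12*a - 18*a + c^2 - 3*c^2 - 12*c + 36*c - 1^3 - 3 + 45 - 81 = a*(4*c - 8) - 2*c^2 + 24*c - 40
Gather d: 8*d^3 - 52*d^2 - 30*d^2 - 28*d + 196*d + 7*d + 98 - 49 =8*d^3 - 82*d^2 + 175*d + 49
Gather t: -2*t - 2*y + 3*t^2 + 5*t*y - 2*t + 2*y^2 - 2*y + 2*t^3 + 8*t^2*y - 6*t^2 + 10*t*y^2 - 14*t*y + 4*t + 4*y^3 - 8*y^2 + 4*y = 2*t^3 + t^2*(8*y - 3) + t*(10*y^2 - 9*y) + 4*y^3 - 6*y^2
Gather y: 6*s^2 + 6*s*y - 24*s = 6*s^2 + 6*s*y - 24*s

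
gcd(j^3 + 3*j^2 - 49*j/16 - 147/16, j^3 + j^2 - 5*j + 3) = j + 3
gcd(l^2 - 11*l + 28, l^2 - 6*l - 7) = l - 7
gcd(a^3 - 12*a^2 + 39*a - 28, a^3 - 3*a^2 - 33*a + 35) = a^2 - 8*a + 7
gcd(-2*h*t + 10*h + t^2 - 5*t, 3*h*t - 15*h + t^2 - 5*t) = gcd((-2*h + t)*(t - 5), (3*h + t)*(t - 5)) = t - 5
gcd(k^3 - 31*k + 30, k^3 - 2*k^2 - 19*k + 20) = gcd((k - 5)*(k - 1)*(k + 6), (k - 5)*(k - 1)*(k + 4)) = k^2 - 6*k + 5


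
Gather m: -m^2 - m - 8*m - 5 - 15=-m^2 - 9*m - 20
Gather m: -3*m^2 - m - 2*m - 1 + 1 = -3*m^2 - 3*m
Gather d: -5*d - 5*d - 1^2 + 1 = -10*d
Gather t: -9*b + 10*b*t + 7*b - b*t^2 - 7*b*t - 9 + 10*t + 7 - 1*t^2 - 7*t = -2*b + t^2*(-b - 1) + t*(3*b + 3) - 2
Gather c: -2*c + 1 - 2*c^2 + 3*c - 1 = -2*c^2 + c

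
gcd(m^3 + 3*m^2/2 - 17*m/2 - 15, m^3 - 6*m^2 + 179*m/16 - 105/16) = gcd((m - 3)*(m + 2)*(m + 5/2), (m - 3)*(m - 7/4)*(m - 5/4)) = m - 3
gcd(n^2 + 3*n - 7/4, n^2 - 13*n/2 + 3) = n - 1/2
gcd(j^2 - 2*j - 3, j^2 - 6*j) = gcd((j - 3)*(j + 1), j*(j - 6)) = 1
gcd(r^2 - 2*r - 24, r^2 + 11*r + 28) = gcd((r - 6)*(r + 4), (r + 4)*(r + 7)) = r + 4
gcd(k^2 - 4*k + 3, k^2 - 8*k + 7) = k - 1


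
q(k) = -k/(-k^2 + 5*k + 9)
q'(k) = -k*(2*k - 5)/(-k^2 + 5*k + 9)^2 - 1/(-k^2 + 5*k + 9) = (k^2 - k*(2*k - 5) - 5*k - 9)/(-k^2 + 5*k + 9)^2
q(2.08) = -0.14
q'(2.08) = -0.06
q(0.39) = -0.04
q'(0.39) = -0.08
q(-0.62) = 0.11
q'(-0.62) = -0.31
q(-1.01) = 0.34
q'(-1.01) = -1.17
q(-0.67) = 0.13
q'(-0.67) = -0.35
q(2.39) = -0.16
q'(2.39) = -0.06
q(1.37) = -0.10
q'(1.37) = -0.06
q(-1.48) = -2.51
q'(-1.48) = -32.10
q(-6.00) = -0.11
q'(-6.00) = -0.01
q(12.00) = 0.16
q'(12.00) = -0.03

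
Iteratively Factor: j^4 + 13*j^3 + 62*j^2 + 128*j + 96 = (j + 4)*(j^3 + 9*j^2 + 26*j + 24) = (j + 3)*(j + 4)*(j^2 + 6*j + 8) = (j + 3)*(j + 4)^2*(j + 2)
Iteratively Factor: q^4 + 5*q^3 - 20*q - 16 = (q + 2)*(q^3 + 3*q^2 - 6*q - 8) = (q + 2)*(q + 4)*(q^2 - q - 2) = (q + 1)*(q + 2)*(q + 4)*(q - 2)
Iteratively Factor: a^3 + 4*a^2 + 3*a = (a + 3)*(a^2 + a) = (a + 1)*(a + 3)*(a)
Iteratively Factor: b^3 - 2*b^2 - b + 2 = (b + 1)*(b^2 - 3*b + 2) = (b - 2)*(b + 1)*(b - 1)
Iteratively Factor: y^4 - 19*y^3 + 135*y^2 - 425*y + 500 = (y - 5)*(y^3 - 14*y^2 + 65*y - 100) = (y - 5)^2*(y^2 - 9*y + 20) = (y - 5)^3*(y - 4)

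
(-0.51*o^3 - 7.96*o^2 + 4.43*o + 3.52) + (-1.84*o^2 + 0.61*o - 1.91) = -0.51*o^3 - 9.8*o^2 + 5.04*o + 1.61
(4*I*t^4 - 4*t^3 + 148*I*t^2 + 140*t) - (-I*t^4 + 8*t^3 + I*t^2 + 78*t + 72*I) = 5*I*t^4 - 12*t^3 + 147*I*t^2 + 62*t - 72*I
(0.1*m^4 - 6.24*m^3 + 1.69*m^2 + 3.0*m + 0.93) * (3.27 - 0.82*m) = -0.082*m^5 + 5.4438*m^4 - 21.7906*m^3 + 3.0663*m^2 + 9.0474*m + 3.0411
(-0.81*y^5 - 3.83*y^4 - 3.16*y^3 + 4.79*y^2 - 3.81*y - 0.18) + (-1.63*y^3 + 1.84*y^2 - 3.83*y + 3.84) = -0.81*y^5 - 3.83*y^4 - 4.79*y^3 + 6.63*y^2 - 7.64*y + 3.66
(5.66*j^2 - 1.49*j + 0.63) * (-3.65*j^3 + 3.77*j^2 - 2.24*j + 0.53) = -20.659*j^5 + 26.7767*j^4 - 20.5952*j^3 + 8.7125*j^2 - 2.2009*j + 0.3339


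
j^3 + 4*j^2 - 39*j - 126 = (j - 6)*(j + 3)*(j + 7)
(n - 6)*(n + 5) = n^2 - n - 30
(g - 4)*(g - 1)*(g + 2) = g^3 - 3*g^2 - 6*g + 8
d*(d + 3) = d^2 + 3*d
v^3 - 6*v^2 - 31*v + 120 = (v - 8)*(v - 3)*(v + 5)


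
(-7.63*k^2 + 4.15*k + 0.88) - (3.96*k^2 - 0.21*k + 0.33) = -11.59*k^2 + 4.36*k + 0.55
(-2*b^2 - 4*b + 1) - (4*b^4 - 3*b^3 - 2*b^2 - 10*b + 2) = -4*b^4 + 3*b^3 + 6*b - 1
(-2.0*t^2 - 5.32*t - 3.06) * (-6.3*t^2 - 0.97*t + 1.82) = 12.6*t^4 + 35.456*t^3 + 20.7984*t^2 - 6.7142*t - 5.5692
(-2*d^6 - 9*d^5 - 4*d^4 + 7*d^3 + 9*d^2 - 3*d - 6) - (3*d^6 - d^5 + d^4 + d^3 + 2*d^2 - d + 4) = -5*d^6 - 8*d^5 - 5*d^4 + 6*d^3 + 7*d^2 - 2*d - 10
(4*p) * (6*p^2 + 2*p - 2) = 24*p^3 + 8*p^2 - 8*p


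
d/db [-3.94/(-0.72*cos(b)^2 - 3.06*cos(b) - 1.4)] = (5.6736*cos(b) + 12.0564)*sin(b)/(0.72*cos(b)^2 + 3.06*cos(b) + 1.4)^2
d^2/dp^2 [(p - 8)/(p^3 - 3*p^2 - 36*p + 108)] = 6*(3*(p - 8)*(-p^2 + 2*p + 12)^2 + (-p^2 + 2*p - (p - 8)*(p - 1) + 12)*(p^3 - 3*p^2 - 36*p + 108))/(p^3 - 3*p^2 - 36*p + 108)^3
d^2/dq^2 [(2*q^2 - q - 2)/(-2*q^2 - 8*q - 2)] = 3*(3*q^3 + 4*q^2 + 7*q + 8)/(q^6 + 12*q^5 + 51*q^4 + 88*q^3 + 51*q^2 + 12*q + 1)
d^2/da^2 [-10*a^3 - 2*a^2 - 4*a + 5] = -60*a - 4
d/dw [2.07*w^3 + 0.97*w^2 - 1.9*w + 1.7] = 6.21*w^2 + 1.94*w - 1.9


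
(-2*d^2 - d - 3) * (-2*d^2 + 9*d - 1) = 4*d^4 - 16*d^3 - d^2 - 26*d + 3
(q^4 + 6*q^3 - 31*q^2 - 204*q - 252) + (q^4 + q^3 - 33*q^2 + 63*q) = 2*q^4 + 7*q^3 - 64*q^2 - 141*q - 252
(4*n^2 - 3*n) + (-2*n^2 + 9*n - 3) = 2*n^2 + 6*n - 3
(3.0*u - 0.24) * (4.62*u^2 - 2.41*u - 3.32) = 13.86*u^3 - 8.3388*u^2 - 9.3816*u + 0.7968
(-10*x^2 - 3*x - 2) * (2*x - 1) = -20*x^3 + 4*x^2 - x + 2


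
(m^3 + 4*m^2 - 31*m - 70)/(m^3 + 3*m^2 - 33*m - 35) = (m + 2)/(m + 1)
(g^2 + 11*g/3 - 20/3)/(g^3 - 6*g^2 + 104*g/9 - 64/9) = 3*(g + 5)/(3*g^2 - 14*g + 16)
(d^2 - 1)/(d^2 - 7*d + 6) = (d + 1)/(d - 6)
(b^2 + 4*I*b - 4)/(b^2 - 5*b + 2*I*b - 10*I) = (b + 2*I)/(b - 5)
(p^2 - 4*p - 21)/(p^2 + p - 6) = (p - 7)/(p - 2)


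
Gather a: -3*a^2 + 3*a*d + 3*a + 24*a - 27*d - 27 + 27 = -3*a^2 + a*(3*d + 27) - 27*d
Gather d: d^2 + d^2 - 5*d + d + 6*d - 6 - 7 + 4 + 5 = 2*d^2 + 2*d - 4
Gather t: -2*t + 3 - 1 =2 - 2*t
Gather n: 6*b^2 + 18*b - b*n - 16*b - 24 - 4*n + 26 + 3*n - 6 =6*b^2 + 2*b + n*(-b - 1) - 4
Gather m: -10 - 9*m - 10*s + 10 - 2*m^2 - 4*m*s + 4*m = -2*m^2 + m*(-4*s - 5) - 10*s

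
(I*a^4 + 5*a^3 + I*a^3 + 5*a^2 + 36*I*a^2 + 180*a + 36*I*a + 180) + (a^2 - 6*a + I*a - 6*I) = I*a^4 + 5*a^3 + I*a^3 + 6*a^2 + 36*I*a^2 + 174*a + 37*I*a + 180 - 6*I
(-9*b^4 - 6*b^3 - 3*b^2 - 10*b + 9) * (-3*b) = 27*b^5 + 18*b^4 + 9*b^3 + 30*b^2 - 27*b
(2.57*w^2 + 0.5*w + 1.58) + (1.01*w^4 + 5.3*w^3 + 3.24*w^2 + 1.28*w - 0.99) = 1.01*w^4 + 5.3*w^3 + 5.81*w^2 + 1.78*w + 0.59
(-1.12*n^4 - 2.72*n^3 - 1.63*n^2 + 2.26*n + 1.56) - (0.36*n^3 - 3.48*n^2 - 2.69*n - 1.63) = -1.12*n^4 - 3.08*n^3 + 1.85*n^2 + 4.95*n + 3.19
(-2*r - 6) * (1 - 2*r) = 4*r^2 + 10*r - 6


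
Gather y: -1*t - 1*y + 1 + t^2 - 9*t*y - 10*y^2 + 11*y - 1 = t^2 - t - 10*y^2 + y*(10 - 9*t)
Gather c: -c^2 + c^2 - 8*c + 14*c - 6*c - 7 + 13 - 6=0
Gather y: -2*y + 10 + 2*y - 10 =0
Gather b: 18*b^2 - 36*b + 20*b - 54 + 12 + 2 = 18*b^2 - 16*b - 40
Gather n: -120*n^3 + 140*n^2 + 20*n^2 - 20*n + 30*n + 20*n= -120*n^3 + 160*n^2 + 30*n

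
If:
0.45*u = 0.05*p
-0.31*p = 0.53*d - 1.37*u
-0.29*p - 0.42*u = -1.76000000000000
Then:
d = -1.56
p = 5.23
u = 0.58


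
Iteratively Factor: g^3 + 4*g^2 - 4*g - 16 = (g + 2)*(g^2 + 2*g - 8) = (g - 2)*(g + 2)*(g + 4)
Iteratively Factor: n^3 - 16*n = (n - 4)*(n^2 + 4*n) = n*(n - 4)*(n + 4)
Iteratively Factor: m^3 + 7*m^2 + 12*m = (m + 3)*(m^2 + 4*m) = m*(m + 3)*(m + 4)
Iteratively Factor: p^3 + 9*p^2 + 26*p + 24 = (p + 3)*(p^2 + 6*p + 8) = (p + 3)*(p + 4)*(p + 2)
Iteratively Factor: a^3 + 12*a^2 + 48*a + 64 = (a + 4)*(a^2 + 8*a + 16) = (a + 4)^2*(a + 4)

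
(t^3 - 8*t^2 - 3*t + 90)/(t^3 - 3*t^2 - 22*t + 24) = (t^2 - 2*t - 15)/(t^2 + 3*t - 4)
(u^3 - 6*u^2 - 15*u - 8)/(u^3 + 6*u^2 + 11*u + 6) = (u^2 - 7*u - 8)/(u^2 + 5*u + 6)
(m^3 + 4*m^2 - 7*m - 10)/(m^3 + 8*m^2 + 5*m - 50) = (m + 1)/(m + 5)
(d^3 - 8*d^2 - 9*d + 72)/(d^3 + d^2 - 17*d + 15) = (d^2 - 5*d - 24)/(d^2 + 4*d - 5)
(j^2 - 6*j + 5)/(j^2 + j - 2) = (j - 5)/(j + 2)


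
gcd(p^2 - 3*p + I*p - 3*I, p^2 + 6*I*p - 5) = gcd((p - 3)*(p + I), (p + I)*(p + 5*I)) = p + I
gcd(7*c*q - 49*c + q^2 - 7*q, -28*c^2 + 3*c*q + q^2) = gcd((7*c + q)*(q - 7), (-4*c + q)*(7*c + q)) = 7*c + q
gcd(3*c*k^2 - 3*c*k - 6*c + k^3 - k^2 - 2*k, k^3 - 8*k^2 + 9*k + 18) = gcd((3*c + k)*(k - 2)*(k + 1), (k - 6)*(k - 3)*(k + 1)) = k + 1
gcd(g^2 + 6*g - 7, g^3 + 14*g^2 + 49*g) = g + 7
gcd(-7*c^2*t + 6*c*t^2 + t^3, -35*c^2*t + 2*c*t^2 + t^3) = 7*c*t + t^2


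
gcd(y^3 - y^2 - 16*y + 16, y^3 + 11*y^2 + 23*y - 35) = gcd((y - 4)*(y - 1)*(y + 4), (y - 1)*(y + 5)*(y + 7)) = y - 1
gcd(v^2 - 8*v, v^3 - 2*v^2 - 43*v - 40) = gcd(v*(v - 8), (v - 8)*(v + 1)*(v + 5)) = v - 8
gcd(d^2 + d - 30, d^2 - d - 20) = d - 5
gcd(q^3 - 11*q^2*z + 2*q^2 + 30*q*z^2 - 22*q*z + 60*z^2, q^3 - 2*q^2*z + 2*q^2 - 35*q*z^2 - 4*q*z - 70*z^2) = q + 2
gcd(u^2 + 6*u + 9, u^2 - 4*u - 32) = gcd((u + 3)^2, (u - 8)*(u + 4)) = 1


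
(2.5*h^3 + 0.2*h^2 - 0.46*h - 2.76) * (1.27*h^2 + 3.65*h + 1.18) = 3.175*h^5 + 9.379*h^4 + 3.0958*h^3 - 4.9482*h^2 - 10.6168*h - 3.2568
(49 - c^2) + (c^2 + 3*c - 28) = 3*c + 21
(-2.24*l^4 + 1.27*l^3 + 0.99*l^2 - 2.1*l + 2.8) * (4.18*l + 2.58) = -9.3632*l^5 - 0.470600000000001*l^4 + 7.4148*l^3 - 6.2238*l^2 + 6.286*l + 7.224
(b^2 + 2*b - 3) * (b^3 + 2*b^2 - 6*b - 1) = b^5 + 4*b^4 - 5*b^3 - 19*b^2 + 16*b + 3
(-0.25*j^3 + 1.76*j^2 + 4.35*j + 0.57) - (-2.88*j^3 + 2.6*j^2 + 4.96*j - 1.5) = 2.63*j^3 - 0.84*j^2 - 0.61*j + 2.07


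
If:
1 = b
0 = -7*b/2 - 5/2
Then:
No Solution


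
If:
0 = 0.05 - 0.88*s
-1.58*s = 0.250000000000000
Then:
No Solution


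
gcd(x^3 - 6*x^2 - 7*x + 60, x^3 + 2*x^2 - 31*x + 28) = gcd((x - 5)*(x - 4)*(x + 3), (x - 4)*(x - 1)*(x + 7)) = x - 4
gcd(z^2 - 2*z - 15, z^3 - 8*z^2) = 1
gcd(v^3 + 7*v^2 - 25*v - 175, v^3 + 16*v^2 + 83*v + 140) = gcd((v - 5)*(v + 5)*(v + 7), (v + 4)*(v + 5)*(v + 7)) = v^2 + 12*v + 35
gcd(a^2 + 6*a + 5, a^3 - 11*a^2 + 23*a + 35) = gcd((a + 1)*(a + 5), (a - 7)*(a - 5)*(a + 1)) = a + 1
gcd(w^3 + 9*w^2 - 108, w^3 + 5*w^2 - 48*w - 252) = w^2 + 12*w + 36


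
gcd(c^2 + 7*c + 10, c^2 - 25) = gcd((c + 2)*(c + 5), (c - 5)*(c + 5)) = c + 5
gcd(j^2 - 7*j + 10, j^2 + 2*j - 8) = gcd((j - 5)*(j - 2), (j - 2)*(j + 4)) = j - 2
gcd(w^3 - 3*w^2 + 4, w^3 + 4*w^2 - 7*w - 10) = w^2 - w - 2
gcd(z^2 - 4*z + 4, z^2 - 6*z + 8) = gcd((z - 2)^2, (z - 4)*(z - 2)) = z - 2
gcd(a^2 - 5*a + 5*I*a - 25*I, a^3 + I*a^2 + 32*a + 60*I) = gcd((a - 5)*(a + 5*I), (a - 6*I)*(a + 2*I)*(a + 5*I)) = a + 5*I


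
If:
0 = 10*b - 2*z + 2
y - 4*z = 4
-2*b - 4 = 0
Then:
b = -2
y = -32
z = -9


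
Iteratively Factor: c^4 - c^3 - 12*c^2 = (c + 3)*(c^3 - 4*c^2) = c*(c + 3)*(c^2 - 4*c) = c^2*(c + 3)*(c - 4)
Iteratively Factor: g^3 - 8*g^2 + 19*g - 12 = (g - 4)*(g^2 - 4*g + 3) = (g - 4)*(g - 3)*(g - 1)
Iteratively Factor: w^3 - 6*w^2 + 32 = (w - 4)*(w^2 - 2*w - 8) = (w - 4)*(w + 2)*(w - 4)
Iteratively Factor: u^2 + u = (u)*(u + 1)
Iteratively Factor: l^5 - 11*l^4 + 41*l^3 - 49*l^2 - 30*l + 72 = (l - 3)*(l^4 - 8*l^3 + 17*l^2 + 2*l - 24) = (l - 3)*(l - 2)*(l^3 - 6*l^2 + 5*l + 12) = (l - 3)^2*(l - 2)*(l^2 - 3*l - 4) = (l - 4)*(l - 3)^2*(l - 2)*(l + 1)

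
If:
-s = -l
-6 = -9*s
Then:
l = 2/3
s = 2/3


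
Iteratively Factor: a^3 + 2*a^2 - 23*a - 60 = (a + 4)*(a^2 - 2*a - 15) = (a - 5)*(a + 4)*(a + 3)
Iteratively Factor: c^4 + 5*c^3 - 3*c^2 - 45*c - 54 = (c + 2)*(c^3 + 3*c^2 - 9*c - 27) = (c + 2)*(c + 3)*(c^2 - 9) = (c + 2)*(c + 3)^2*(c - 3)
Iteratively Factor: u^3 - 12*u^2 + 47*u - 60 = (u - 3)*(u^2 - 9*u + 20) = (u - 4)*(u - 3)*(u - 5)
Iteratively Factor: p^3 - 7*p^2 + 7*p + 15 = (p - 5)*(p^2 - 2*p - 3) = (p - 5)*(p + 1)*(p - 3)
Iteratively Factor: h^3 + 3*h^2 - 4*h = (h + 4)*(h^2 - h) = (h - 1)*(h + 4)*(h)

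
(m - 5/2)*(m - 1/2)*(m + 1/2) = m^3 - 5*m^2/2 - m/4 + 5/8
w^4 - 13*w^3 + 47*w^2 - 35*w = w*(w - 7)*(w - 5)*(w - 1)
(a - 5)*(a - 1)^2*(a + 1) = a^4 - 6*a^3 + 4*a^2 + 6*a - 5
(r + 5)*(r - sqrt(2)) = r^2 - sqrt(2)*r + 5*r - 5*sqrt(2)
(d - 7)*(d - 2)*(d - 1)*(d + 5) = d^4 - 5*d^3 - 27*d^2 + 101*d - 70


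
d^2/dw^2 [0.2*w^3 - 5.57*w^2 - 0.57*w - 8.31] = 1.2*w - 11.14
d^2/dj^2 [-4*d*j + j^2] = 2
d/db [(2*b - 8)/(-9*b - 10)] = -92/(9*b + 10)^2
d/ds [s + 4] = 1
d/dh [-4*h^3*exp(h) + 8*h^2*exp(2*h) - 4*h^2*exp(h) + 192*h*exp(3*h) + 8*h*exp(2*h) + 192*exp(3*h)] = 4*(-h^3 + 4*h^2*exp(h) - 4*h^2 + 144*h*exp(2*h) + 8*h*exp(h) - 2*h + 192*exp(2*h) + 2*exp(h))*exp(h)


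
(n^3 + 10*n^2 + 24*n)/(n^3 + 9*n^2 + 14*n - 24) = n/(n - 1)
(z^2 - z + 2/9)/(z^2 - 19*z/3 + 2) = (z - 2/3)/(z - 6)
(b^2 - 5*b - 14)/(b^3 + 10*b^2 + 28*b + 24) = (b - 7)/(b^2 + 8*b + 12)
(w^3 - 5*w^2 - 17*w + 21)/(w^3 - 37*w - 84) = (w - 1)/(w + 4)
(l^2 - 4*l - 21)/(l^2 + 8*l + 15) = (l - 7)/(l + 5)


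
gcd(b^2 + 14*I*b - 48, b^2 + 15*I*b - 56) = b + 8*I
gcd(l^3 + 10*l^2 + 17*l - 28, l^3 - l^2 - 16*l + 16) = l^2 + 3*l - 4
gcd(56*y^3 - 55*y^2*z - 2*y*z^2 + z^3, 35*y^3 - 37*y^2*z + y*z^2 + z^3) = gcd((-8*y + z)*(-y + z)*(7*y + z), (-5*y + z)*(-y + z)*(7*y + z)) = 7*y^2 - 6*y*z - z^2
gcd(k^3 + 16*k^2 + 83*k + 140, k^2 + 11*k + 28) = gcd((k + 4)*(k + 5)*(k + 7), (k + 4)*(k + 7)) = k^2 + 11*k + 28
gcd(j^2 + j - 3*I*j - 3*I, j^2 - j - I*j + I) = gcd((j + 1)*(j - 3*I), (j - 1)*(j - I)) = 1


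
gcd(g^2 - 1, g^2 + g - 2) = g - 1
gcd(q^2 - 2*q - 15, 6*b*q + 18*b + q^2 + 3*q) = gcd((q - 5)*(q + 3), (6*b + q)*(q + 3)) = q + 3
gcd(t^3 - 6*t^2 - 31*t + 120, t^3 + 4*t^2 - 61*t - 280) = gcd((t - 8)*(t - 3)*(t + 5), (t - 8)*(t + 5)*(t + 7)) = t^2 - 3*t - 40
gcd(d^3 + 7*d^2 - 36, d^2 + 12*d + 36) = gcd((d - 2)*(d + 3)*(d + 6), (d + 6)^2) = d + 6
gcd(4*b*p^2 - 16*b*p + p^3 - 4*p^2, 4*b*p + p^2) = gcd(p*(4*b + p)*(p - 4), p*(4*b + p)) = 4*b*p + p^2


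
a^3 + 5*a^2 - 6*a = a*(a - 1)*(a + 6)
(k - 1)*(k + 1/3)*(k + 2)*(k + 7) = k^4 + 25*k^3/3 + 23*k^2/3 - 37*k/3 - 14/3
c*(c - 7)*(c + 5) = c^3 - 2*c^2 - 35*c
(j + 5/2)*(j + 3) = j^2 + 11*j/2 + 15/2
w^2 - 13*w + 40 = (w - 8)*(w - 5)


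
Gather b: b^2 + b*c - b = b^2 + b*(c - 1)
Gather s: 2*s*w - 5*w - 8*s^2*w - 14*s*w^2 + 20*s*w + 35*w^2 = -8*s^2*w + s*(-14*w^2 + 22*w) + 35*w^2 - 5*w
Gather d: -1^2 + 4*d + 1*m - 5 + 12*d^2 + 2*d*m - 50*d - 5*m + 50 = 12*d^2 + d*(2*m - 46) - 4*m + 44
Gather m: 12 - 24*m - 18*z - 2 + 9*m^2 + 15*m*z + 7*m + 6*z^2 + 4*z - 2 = 9*m^2 + m*(15*z - 17) + 6*z^2 - 14*z + 8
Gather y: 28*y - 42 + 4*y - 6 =32*y - 48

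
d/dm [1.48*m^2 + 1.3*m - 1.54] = 2.96*m + 1.3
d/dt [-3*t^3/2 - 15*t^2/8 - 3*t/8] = -9*t^2/2 - 15*t/4 - 3/8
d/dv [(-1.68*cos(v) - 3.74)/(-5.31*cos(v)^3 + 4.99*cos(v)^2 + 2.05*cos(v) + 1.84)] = (17.8416*cos(v)^3 + 51.195*cos(v)^2 - 37.3252*cos(v) - 4.5758)*sin(v)/(28.1961*cos(v)^6 - 52.9938*cos(v)^5 + 3.1291*cos(v)^4 + 0.918199999999999*cos(v)^3 + 22.5657*cos(v)^2 + 7.544*cos(v) + 3.3856)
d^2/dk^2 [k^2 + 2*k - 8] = 2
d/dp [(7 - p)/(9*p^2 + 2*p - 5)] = 9*(p^2 - 14*p - 1)/(81*p^4 + 36*p^3 - 86*p^2 - 20*p + 25)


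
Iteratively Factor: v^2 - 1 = (v - 1)*(v + 1)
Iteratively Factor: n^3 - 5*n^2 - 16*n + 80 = (n - 4)*(n^2 - n - 20) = (n - 4)*(n + 4)*(n - 5)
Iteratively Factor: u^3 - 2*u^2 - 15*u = (u)*(u^2 - 2*u - 15) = u*(u - 5)*(u + 3)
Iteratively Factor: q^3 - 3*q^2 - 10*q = (q - 5)*(q^2 + 2*q) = (q - 5)*(q + 2)*(q)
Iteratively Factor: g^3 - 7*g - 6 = (g + 2)*(g^2 - 2*g - 3) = (g - 3)*(g + 2)*(g + 1)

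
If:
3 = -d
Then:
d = -3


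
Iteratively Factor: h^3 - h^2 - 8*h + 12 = (h + 3)*(h^2 - 4*h + 4) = (h - 2)*(h + 3)*(h - 2)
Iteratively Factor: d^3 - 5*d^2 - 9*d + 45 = (d - 5)*(d^2 - 9) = (d - 5)*(d - 3)*(d + 3)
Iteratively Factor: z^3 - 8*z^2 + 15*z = (z)*(z^2 - 8*z + 15) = z*(z - 3)*(z - 5)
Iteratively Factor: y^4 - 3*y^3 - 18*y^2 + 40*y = (y - 2)*(y^3 - y^2 - 20*y) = y*(y - 2)*(y^2 - y - 20) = y*(y - 5)*(y - 2)*(y + 4)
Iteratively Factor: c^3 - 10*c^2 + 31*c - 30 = (c - 3)*(c^2 - 7*c + 10) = (c - 3)*(c - 2)*(c - 5)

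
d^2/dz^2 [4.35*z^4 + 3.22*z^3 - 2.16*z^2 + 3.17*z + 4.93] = 52.2*z^2 + 19.32*z - 4.32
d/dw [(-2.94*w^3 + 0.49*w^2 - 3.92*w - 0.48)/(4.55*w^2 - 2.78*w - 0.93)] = (-13.377*w^4 + 16.3464*w^3 + 24.6764*w^2 + 3.4566*w + 2.3112)/(20.7025*w^4 - 25.298*w^3 - 0.734600000000002*w^2 + 5.1708*w + 0.8649)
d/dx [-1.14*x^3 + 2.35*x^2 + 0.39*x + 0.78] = -3.42*x^2 + 4.7*x + 0.39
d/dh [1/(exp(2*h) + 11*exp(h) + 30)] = (-2*exp(h) - 11)*exp(h)/(exp(2*h) + 11*exp(h) + 30)^2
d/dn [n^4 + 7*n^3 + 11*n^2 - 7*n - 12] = 4*n^3 + 21*n^2 + 22*n - 7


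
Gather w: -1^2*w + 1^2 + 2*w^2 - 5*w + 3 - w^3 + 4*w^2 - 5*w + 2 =-w^3 + 6*w^2 - 11*w + 6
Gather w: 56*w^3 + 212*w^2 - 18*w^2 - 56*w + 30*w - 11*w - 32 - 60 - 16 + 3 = 56*w^3 + 194*w^2 - 37*w - 105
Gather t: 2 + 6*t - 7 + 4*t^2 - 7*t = 4*t^2 - t - 5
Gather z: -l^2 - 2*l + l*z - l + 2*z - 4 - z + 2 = -l^2 - 3*l + z*(l + 1) - 2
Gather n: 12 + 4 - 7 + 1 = 10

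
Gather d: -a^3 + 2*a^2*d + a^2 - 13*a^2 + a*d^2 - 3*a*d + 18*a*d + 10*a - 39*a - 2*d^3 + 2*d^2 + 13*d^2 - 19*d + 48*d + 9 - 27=-a^3 - 12*a^2 - 29*a - 2*d^3 + d^2*(a + 15) + d*(2*a^2 + 15*a + 29) - 18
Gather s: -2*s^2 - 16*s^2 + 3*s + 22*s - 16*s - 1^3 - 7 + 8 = -18*s^2 + 9*s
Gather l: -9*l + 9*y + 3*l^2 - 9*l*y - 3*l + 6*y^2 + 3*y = 3*l^2 + l*(-9*y - 12) + 6*y^2 + 12*y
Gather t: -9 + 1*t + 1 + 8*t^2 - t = 8*t^2 - 8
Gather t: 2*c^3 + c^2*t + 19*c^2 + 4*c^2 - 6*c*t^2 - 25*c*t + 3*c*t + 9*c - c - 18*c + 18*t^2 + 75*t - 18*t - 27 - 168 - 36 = 2*c^3 + 23*c^2 - 10*c + t^2*(18 - 6*c) + t*(c^2 - 22*c + 57) - 231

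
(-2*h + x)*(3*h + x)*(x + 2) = -6*h^2*x - 12*h^2 + h*x^2 + 2*h*x + x^3 + 2*x^2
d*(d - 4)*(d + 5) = d^3 + d^2 - 20*d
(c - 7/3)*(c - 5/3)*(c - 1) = c^3 - 5*c^2 + 71*c/9 - 35/9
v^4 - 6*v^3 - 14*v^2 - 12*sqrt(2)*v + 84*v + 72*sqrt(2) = (v - 6)*(v - 3*sqrt(2))*(v + sqrt(2))*(v + 2*sqrt(2))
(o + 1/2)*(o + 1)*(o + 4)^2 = o^4 + 19*o^3/2 + 57*o^2/2 + 28*o + 8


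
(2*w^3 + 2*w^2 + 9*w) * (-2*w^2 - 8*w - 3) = -4*w^5 - 20*w^4 - 40*w^3 - 78*w^2 - 27*w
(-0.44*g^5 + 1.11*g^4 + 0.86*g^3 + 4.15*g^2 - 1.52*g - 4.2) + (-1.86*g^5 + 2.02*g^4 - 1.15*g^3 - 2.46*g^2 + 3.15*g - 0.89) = -2.3*g^5 + 3.13*g^4 - 0.29*g^3 + 1.69*g^2 + 1.63*g - 5.09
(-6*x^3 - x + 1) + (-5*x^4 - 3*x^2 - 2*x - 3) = -5*x^4 - 6*x^3 - 3*x^2 - 3*x - 2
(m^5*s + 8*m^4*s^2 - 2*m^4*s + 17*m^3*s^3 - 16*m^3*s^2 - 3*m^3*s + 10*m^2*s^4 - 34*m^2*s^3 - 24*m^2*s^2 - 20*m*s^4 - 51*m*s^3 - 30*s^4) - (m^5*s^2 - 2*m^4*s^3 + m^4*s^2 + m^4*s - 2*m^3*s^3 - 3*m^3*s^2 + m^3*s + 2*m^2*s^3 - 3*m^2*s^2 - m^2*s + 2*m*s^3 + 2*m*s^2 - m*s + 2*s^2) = -m^5*s^2 + m^5*s + 2*m^4*s^3 + 7*m^4*s^2 - 3*m^4*s + 19*m^3*s^3 - 13*m^3*s^2 - 4*m^3*s + 10*m^2*s^4 - 36*m^2*s^3 - 21*m^2*s^2 + m^2*s - 20*m*s^4 - 53*m*s^3 - 2*m*s^2 + m*s - 30*s^4 - 2*s^2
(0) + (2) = 2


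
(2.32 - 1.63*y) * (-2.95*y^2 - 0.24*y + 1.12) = 4.8085*y^3 - 6.4528*y^2 - 2.3824*y + 2.5984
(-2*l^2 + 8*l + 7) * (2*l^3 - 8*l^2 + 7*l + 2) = -4*l^5 + 32*l^4 - 64*l^3 - 4*l^2 + 65*l + 14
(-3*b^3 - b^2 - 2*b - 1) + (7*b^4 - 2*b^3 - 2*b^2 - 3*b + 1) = 7*b^4 - 5*b^3 - 3*b^2 - 5*b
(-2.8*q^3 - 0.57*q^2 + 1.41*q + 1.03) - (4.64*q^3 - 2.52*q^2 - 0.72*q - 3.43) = -7.44*q^3 + 1.95*q^2 + 2.13*q + 4.46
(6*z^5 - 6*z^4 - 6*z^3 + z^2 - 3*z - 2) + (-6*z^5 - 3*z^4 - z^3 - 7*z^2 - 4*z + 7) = -9*z^4 - 7*z^3 - 6*z^2 - 7*z + 5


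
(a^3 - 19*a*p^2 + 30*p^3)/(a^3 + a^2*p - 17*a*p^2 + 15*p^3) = (-a + 2*p)/(-a + p)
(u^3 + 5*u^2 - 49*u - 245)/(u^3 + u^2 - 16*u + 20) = (u^2 - 49)/(u^2 - 4*u + 4)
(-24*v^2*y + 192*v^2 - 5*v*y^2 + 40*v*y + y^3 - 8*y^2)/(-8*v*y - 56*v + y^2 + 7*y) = (3*v*y - 24*v + y^2 - 8*y)/(y + 7)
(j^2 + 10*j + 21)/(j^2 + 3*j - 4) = (j^2 + 10*j + 21)/(j^2 + 3*j - 4)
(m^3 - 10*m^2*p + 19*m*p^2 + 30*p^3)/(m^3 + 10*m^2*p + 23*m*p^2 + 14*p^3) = (m^2 - 11*m*p + 30*p^2)/(m^2 + 9*m*p + 14*p^2)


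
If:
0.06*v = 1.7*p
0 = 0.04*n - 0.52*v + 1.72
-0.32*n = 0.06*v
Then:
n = -0.61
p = 0.12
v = 3.26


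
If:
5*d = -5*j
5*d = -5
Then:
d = -1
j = 1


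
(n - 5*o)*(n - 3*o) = n^2 - 8*n*o + 15*o^2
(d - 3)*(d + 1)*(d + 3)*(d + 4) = d^4 + 5*d^3 - 5*d^2 - 45*d - 36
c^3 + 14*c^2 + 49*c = c*(c + 7)^2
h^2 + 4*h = h*(h + 4)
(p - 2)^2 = p^2 - 4*p + 4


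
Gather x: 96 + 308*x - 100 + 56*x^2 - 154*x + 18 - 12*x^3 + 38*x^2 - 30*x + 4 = -12*x^3 + 94*x^2 + 124*x + 18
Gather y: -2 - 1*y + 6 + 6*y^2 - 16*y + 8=6*y^2 - 17*y + 12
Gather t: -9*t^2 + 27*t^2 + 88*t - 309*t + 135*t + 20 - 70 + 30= 18*t^2 - 86*t - 20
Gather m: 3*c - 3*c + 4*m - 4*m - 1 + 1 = 0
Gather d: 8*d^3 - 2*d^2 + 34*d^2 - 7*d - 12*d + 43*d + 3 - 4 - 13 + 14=8*d^3 + 32*d^2 + 24*d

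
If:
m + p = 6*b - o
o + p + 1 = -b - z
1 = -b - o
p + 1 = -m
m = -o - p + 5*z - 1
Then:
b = -2/7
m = -8/7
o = -5/7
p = 1/7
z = -1/7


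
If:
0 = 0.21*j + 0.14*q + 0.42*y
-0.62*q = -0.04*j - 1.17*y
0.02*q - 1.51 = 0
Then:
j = -139.92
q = 75.50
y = 44.79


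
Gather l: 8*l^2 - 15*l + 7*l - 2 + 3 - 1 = 8*l^2 - 8*l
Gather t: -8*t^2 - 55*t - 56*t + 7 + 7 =-8*t^2 - 111*t + 14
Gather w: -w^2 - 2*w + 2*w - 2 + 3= 1 - w^2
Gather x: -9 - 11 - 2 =-22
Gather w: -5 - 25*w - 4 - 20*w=-45*w - 9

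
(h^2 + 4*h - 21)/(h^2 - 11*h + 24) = (h + 7)/(h - 8)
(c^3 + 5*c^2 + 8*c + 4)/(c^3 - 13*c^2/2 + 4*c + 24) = 2*(c^3 + 5*c^2 + 8*c + 4)/(2*c^3 - 13*c^2 + 8*c + 48)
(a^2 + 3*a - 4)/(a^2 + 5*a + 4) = (a - 1)/(a + 1)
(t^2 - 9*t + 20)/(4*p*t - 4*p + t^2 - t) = (t^2 - 9*t + 20)/(4*p*t - 4*p + t^2 - t)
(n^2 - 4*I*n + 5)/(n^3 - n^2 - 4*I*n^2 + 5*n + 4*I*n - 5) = 1/(n - 1)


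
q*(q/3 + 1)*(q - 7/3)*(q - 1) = q^4/3 - q^3/9 - 23*q^2/9 + 7*q/3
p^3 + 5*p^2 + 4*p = p*(p + 1)*(p + 4)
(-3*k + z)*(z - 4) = -3*k*z + 12*k + z^2 - 4*z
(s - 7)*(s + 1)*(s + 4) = s^3 - 2*s^2 - 31*s - 28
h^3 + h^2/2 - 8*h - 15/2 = (h - 3)*(h + 1)*(h + 5/2)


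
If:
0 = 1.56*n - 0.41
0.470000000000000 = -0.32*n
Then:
No Solution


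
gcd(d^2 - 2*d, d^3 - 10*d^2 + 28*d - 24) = d - 2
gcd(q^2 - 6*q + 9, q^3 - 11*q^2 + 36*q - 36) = q - 3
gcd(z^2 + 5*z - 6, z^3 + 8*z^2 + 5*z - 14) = z - 1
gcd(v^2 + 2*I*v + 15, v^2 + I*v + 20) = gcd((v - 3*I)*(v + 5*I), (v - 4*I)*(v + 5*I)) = v + 5*I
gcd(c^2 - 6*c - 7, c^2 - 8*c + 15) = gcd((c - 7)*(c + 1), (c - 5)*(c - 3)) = 1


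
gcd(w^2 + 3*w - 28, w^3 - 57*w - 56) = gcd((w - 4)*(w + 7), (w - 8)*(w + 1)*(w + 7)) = w + 7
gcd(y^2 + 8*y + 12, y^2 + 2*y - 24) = y + 6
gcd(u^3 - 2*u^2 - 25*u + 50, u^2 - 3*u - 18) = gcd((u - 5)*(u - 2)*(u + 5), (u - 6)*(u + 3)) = 1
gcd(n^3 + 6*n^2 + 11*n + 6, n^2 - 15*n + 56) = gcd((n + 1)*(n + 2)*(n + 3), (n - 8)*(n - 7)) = 1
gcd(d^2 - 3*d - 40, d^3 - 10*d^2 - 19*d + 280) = d^2 - 3*d - 40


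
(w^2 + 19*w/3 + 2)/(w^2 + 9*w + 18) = (w + 1/3)/(w + 3)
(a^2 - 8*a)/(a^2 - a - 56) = a/(a + 7)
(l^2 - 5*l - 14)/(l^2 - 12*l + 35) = (l + 2)/(l - 5)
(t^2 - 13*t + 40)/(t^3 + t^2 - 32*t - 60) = (t^2 - 13*t + 40)/(t^3 + t^2 - 32*t - 60)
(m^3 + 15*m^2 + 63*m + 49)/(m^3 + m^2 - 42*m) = (m^2 + 8*m + 7)/(m*(m - 6))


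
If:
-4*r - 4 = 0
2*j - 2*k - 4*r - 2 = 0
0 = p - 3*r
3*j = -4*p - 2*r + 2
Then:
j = 16/3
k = 19/3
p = -3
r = -1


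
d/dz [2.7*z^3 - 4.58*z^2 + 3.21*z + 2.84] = 8.1*z^2 - 9.16*z + 3.21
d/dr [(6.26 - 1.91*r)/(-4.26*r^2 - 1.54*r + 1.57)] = (-8.1366*r^2 + 53.3352*r + 6.6417)/(18.1476*r^4 + 13.1208*r^3 - 11.0048*r^2 - 4.8356*r + 2.4649)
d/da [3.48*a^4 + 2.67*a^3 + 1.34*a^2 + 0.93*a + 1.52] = 13.92*a^3 + 8.01*a^2 + 2.68*a + 0.93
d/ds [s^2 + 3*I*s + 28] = 2*s + 3*I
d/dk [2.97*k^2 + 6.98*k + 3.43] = 5.94*k + 6.98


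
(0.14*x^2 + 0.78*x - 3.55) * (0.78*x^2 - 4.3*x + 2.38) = 0.1092*x^4 + 0.00640000000000007*x^3 - 5.7898*x^2 + 17.1214*x - 8.449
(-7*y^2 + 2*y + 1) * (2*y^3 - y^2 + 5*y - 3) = -14*y^5 + 11*y^4 - 35*y^3 + 30*y^2 - y - 3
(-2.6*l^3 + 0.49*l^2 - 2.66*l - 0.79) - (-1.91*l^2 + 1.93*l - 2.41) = -2.6*l^3 + 2.4*l^2 - 4.59*l + 1.62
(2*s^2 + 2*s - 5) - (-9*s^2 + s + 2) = 11*s^2 + s - 7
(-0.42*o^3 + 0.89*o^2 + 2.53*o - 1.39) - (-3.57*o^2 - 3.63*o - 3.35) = -0.42*o^3 + 4.46*o^2 + 6.16*o + 1.96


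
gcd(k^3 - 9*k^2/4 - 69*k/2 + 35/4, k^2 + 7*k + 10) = k + 5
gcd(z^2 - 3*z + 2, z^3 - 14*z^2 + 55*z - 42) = z - 1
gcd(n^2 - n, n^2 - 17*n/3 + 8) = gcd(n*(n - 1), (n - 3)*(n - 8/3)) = 1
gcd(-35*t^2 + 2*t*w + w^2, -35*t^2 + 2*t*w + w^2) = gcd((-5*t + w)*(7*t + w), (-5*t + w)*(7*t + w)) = 35*t^2 - 2*t*w - w^2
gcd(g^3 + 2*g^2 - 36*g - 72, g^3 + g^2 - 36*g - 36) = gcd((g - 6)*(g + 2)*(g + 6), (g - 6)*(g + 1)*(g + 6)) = g^2 - 36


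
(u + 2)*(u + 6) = u^2 + 8*u + 12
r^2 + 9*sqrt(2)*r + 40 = (r + 4*sqrt(2))*(r + 5*sqrt(2))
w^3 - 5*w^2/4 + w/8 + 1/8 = (w - 1)*(w - 1/2)*(w + 1/4)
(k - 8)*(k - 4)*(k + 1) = k^3 - 11*k^2 + 20*k + 32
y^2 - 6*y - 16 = (y - 8)*(y + 2)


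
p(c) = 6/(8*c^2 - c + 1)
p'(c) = 6*(1 - 16*c)/(8*c^2 - c + 1)^2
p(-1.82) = 0.20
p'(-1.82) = 0.21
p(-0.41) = 2.18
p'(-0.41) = 5.98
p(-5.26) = 0.03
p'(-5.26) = 0.01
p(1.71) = 0.26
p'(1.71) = -0.31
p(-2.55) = 0.11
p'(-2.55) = 0.08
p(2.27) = 0.15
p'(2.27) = -0.13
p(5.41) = 0.03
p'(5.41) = -0.01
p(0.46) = 2.69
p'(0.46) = -7.65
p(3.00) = 0.09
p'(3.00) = -0.06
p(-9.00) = 0.01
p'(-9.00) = 0.00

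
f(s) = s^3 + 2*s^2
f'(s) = 3*s^2 + 4*s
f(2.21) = 20.56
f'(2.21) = 23.49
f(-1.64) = 0.97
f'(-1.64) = 1.51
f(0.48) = 0.57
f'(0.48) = 2.61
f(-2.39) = -2.23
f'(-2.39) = 7.58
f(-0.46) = 0.33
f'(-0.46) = -1.21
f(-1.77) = 0.72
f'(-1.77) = 2.32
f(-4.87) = -68.07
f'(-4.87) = 51.67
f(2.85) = 39.39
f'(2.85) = 35.77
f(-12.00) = -1440.00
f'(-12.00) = 384.00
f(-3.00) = -9.00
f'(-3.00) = 15.00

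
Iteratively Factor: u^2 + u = (u + 1)*(u)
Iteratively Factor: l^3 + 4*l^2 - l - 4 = (l - 1)*(l^2 + 5*l + 4) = (l - 1)*(l + 4)*(l + 1)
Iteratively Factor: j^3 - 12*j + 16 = (j - 2)*(j^2 + 2*j - 8) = (j - 2)^2*(j + 4)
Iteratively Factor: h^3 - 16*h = (h + 4)*(h^2 - 4*h) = h*(h + 4)*(h - 4)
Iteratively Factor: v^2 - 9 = (v - 3)*(v + 3)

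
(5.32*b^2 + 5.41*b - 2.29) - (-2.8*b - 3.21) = 5.32*b^2 + 8.21*b + 0.92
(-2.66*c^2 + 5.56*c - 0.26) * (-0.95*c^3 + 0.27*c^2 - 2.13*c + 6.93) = 2.527*c^5 - 6.0002*c^4 + 7.414*c^3 - 30.3468*c^2 + 39.0846*c - 1.8018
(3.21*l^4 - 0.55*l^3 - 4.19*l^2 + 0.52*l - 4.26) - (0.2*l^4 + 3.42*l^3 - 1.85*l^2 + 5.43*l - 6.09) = 3.01*l^4 - 3.97*l^3 - 2.34*l^2 - 4.91*l + 1.83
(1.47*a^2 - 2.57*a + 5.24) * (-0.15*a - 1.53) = -0.2205*a^3 - 1.8636*a^2 + 3.1461*a - 8.0172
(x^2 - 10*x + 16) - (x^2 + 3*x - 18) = 34 - 13*x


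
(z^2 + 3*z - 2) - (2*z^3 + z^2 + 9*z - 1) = -2*z^3 - 6*z - 1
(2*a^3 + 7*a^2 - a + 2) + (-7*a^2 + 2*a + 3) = 2*a^3 + a + 5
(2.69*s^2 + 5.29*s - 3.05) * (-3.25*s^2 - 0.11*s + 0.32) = -8.7425*s^4 - 17.4884*s^3 + 10.1914*s^2 + 2.0283*s - 0.976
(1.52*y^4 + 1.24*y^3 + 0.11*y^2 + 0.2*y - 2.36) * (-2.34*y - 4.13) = -3.5568*y^5 - 9.1792*y^4 - 5.3786*y^3 - 0.9223*y^2 + 4.6964*y + 9.7468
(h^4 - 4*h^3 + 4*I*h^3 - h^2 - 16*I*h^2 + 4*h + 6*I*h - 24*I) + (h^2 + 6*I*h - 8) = h^4 - 4*h^3 + 4*I*h^3 - 16*I*h^2 + 4*h + 12*I*h - 8 - 24*I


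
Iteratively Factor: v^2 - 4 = (v + 2)*(v - 2)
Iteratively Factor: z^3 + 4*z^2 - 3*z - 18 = (z + 3)*(z^2 + z - 6) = (z - 2)*(z + 3)*(z + 3)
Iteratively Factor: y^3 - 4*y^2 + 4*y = (y - 2)*(y^2 - 2*y) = y*(y - 2)*(y - 2)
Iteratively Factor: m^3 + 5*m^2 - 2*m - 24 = (m + 3)*(m^2 + 2*m - 8) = (m - 2)*(m + 3)*(m + 4)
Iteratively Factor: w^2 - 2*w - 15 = (w - 5)*(w + 3)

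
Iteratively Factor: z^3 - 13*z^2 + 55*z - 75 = (z - 3)*(z^2 - 10*z + 25) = (z - 5)*(z - 3)*(z - 5)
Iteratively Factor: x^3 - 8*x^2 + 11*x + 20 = (x - 5)*(x^2 - 3*x - 4) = (x - 5)*(x + 1)*(x - 4)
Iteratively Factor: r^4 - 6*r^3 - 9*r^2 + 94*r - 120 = (r - 3)*(r^3 - 3*r^2 - 18*r + 40) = (r - 5)*(r - 3)*(r^2 + 2*r - 8) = (r - 5)*(r - 3)*(r - 2)*(r + 4)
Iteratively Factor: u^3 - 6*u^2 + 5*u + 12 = (u - 3)*(u^2 - 3*u - 4) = (u - 3)*(u + 1)*(u - 4)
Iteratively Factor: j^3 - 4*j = (j + 2)*(j^2 - 2*j) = j*(j + 2)*(j - 2)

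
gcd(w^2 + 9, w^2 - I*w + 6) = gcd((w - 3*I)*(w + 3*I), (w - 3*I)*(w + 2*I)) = w - 3*I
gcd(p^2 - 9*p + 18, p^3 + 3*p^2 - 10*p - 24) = p - 3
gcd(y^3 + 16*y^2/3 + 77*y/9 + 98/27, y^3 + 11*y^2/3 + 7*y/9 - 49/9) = y^2 + 14*y/3 + 49/9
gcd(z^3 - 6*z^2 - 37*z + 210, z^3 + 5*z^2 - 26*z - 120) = z^2 + z - 30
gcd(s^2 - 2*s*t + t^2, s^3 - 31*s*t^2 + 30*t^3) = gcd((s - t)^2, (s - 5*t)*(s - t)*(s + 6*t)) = s - t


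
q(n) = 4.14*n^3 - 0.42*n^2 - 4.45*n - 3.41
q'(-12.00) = 1794.11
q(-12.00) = -7164.41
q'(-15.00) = 2802.65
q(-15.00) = -14003.66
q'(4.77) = 274.13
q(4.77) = 415.13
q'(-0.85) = 5.24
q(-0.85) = -2.47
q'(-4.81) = 286.94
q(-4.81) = -452.44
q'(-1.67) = 31.59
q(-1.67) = -16.43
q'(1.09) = 9.39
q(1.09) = -3.40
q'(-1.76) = 35.50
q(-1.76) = -19.45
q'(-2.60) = 81.69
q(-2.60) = -67.44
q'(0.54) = -1.28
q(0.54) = -5.28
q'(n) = 12.42*n^2 - 0.84*n - 4.45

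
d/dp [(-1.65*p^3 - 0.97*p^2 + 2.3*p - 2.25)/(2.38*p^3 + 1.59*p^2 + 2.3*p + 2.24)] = (1.77635683940025e-15*p^5 - 0.3149*p^4 - 18.538*p^3 - 0.911000000000001*p^2 + 2.8094*p + 10.327)/(5.6644*p^6 + 7.5684*p^5 + 13.4761*p^4 + 17.9764*p^3 + 12.4132*p^2 + 10.304*p + 5.0176)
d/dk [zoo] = 0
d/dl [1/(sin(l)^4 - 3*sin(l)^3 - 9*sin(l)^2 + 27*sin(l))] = (-4*cos(l) - 3/tan(l) + 9*cos(l)/sin(l)^2)/((sin(l) - 3)^3*(sin(l) + 3)^2)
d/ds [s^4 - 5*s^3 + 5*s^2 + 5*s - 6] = 4*s^3 - 15*s^2 + 10*s + 5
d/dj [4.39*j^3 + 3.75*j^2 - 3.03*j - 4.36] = 13.17*j^2 + 7.5*j - 3.03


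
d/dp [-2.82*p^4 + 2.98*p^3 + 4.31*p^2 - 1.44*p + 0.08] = -11.28*p^3 + 8.94*p^2 + 8.62*p - 1.44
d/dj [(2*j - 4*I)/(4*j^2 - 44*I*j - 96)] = (-j^2 + 4*I*j - 2)/(2*(j^4 - 22*I*j^3 - 169*j^2 + 528*I*j + 576))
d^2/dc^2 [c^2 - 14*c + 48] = 2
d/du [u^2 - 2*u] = 2*u - 2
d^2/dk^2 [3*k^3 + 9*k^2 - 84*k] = 18*k + 18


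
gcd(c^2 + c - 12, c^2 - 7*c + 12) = c - 3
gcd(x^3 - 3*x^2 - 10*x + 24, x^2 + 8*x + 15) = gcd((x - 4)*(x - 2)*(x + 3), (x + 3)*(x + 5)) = x + 3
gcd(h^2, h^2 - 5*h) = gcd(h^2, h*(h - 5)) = h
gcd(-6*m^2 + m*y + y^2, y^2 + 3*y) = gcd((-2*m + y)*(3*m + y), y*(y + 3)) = 1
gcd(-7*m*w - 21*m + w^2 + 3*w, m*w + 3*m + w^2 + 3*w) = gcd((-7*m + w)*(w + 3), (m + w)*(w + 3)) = w + 3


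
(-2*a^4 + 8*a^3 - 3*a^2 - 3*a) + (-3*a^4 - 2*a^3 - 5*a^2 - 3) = -5*a^4 + 6*a^3 - 8*a^2 - 3*a - 3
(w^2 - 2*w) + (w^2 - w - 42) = 2*w^2 - 3*w - 42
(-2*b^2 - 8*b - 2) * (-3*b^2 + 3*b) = 6*b^4 + 18*b^3 - 18*b^2 - 6*b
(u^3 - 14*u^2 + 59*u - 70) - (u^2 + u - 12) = u^3 - 15*u^2 + 58*u - 58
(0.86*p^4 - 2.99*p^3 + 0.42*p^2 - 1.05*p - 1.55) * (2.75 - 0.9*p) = -0.774*p^5 + 5.056*p^4 - 8.6005*p^3 + 2.1*p^2 - 1.4925*p - 4.2625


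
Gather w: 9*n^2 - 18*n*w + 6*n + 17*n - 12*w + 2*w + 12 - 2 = 9*n^2 + 23*n + w*(-18*n - 10) + 10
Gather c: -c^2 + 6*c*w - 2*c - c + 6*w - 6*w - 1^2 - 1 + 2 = -c^2 + c*(6*w - 3)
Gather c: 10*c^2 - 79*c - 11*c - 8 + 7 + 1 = 10*c^2 - 90*c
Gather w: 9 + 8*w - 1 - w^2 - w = -w^2 + 7*w + 8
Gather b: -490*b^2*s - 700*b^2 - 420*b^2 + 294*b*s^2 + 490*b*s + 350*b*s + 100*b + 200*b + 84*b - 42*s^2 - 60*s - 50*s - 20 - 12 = b^2*(-490*s - 1120) + b*(294*s^2 + 840*s + 384) - 42*s^2 - 110*s - 32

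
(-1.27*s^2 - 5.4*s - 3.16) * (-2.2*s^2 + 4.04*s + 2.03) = 2.794*s^4 + 6.7492*s^3 - 17.4421*s^2 - 23.7284*s - 6.4148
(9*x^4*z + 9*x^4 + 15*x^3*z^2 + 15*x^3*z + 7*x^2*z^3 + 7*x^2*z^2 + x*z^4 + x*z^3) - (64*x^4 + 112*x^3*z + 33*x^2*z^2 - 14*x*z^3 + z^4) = 9*x^4*z - 55*x^4 + 15*x^3*z^2 - 97*x^3*z + 7*x^2*z^3 - 26*x^2*z^2 + x*z^4 + 15*x*z^3 - z^4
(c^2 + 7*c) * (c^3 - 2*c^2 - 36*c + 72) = c^5 + 5*c^4 - 50*c^3 - 180*c^2 + 504*c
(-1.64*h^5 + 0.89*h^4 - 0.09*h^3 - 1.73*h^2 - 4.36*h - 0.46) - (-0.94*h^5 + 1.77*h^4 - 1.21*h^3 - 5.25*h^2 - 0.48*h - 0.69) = -0.7*h^5 - 0.88*h^4 + 1.12*h^3 + 3.52*h^2 - 3.88*h + 0.23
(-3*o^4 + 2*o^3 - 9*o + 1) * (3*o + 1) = -9*o^5 + 3*o^4 + 2*o^3 - 27*o^2 - 6*o + 1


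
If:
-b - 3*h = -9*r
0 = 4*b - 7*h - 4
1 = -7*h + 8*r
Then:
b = 93/100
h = -1/25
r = 9/100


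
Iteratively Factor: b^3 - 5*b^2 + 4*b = (b)*(b^2 - 5*b + 4) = b*(b - 4)*(b - 1)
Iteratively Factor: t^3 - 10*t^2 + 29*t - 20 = (t - 1)*(t^2 - 9*t + 20) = (t - 5)*(t - 1)*(t - 4)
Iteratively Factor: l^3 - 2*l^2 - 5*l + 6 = (l + 2)*(l^2 - 4*l + 3) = (l - 1)*(l + 2)*(l - 3)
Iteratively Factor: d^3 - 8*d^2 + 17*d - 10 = (d - 2)*(d^2 - 6*d + 5) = (d - 2)*(d - 1)*(d - 5)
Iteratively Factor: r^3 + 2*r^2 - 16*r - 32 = (r + 4)*(r^2 - 2*r - 8) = (r - 4)*(r + 4)*(r + 2)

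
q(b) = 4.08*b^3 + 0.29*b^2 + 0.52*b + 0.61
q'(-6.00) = 437.68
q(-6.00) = -873.35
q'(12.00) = 1770.04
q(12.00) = 7098.85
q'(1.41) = 25.67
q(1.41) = 13.36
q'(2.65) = 88.01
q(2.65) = 79.95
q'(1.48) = 28.19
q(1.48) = 15.24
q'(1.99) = 50.15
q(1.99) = 34.95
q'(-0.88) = 9.49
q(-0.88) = -2.40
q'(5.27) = 343.52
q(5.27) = 608.57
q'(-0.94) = 10.79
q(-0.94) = -3.01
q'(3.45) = 148.21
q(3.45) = 173.40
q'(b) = 12.24*b^2 + 0.58*b + 0.52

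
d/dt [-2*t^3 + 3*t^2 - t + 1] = -6*t^2 + 6*t - 1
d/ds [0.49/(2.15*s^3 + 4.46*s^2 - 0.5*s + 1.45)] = (-3.1605*s^2 - 4.3708*s + 0.245)/(2.15*s^3 + 4.46*s^2 - 0.5*s + 1.45)^2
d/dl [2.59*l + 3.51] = 2.59000000000000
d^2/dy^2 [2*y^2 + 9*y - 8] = 4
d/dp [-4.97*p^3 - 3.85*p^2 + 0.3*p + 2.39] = -14.91*p^2 - 7.7*p + 0.3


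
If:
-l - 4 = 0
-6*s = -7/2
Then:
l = -4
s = 7/12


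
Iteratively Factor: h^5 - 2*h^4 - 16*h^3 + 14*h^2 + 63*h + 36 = (h + 1)*(h^4 - 3*h^3 - 13*h^2 + 27*h + 36) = (h + 1)*(h + 3)*(h^3 - 6*h^2 + 5*h + 12) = (h + 1)^2*(h + 3)*(h^2 - 7*h + 12) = (h - 4)*(h + 1)^2*(h + 3)*(h - 3)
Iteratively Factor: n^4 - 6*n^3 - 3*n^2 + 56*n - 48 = (n - 4)*(n^3 - 2*n^2 - 11*n + 12) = (n - 4)*(n - 1)*(n^2 - n - 12) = (n - 4)*(n - 1)*(n + 3)*(n - 4)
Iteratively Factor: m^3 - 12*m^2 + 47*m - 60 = (m - 4)*(m^2 - 8*m + 15) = (m - 4)*(m - 3)*(m - 5)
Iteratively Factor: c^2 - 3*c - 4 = (c - 4)*(c + 1)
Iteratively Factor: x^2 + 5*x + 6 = (x + 2)*(x + 3)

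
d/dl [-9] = 0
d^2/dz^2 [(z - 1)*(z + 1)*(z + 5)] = 6*z + 10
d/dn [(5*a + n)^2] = 10*a + 2*n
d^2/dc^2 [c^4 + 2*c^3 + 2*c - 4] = 12*c*(c + 1)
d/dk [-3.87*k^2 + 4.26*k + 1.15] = 4.26 - 7.74*k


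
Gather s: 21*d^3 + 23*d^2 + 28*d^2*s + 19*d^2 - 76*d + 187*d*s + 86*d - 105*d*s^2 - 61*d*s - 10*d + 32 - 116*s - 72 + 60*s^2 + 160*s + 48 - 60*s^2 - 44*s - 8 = 21*d^3 + 42*d^2 - 105*d*s^2 + s*(28*d^2 + 126*d)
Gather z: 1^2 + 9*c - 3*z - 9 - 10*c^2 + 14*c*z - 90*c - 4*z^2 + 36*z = -10*c^2 - 81*c - 4*z^2 + z*(14*c + 33) - 8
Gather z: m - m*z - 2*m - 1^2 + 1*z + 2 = -m + z*(1 - m) + 1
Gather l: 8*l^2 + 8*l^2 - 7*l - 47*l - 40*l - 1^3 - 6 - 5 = 16*l^2 - 94*l - 12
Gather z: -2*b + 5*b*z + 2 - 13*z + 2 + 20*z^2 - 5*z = -2*b + 20*z^2 + z*(5*b - 18) + 4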